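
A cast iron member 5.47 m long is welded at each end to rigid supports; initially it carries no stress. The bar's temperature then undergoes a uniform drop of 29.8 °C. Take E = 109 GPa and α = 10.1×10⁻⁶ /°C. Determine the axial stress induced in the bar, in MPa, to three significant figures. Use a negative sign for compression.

32.8 MPa

Free thermal expansion αLΔT = 10.1e-6 · 5470 · -29.8 = -1.646 mm.
The walls impose strain ε = −(-1.646)/5470 = 3.0098e-04; σ = Eε = 109000 · 3.0098e-04 = 32.81 MPa.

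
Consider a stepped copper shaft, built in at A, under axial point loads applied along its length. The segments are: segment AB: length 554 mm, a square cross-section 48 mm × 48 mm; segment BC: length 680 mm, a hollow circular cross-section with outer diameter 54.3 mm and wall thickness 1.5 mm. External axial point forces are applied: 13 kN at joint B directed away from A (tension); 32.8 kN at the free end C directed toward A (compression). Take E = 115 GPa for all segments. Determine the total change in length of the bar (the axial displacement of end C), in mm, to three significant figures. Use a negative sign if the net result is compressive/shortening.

Internal axial forces (sectioning from the free end, tension +): N_BC = -32.8 kN, N_AB = -19.8 kN.
A_AB = 2304 mm².
A_BC = 248.8 mm².
δ_AB = -19800·554/(2304·115000) = -0.0414 mm
δ_BC = -32800·680/(248.8·115000) = -0.7795 mm
δ = Σδ_i = -0.8209 mm.

-0.821 mm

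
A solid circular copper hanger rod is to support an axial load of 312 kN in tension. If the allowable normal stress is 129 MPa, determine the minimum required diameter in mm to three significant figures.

55.5 mm

Required area A ≥ P/σ_allow = 312000/129 = 2419 mm².
For a solid circular section, d ≥ √(4A/π) = 55.49 mm.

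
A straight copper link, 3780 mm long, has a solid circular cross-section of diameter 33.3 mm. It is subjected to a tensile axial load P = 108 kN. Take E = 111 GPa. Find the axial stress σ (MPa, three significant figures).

124 MPa

A = 870.9 mm².
σ = N/A = 108000/870.9 = 124 MPa.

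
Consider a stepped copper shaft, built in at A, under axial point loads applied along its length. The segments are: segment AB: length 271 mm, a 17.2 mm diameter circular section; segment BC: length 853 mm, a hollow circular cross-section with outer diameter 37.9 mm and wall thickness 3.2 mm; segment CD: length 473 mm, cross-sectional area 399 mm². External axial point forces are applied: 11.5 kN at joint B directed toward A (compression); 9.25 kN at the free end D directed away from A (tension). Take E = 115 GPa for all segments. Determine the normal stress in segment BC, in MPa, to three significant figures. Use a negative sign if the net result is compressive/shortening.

26.5 MPa

Internal axial forces (sectioning from the free end, tension +): N_CD = 9.25 kN, N_BC = 9.25 kN, N_AB = -2.25 kN.
A_BC = 348.8 mm².
σ_BC = N_BC/A_BC = 9250/348.8 = 26.52 MPa.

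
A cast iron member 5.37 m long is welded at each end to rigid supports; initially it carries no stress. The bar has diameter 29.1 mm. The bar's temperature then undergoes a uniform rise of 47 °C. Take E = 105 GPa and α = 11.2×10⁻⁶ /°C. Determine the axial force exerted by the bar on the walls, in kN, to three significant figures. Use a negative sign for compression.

-36.8 kN

Free thermal expansion αLΔT = 11.2e-6 · 5370 · 47 = 2.827 mm.
The walls impose strain ε = −(2.827)/5370 = -5.2640e-04; σ = Eε = 105000 · -5.2640e-04 = -55.27 MPa.
Wall reaction R = σ·A = -55.27·665.1 = -36760 N = -36.76 kN.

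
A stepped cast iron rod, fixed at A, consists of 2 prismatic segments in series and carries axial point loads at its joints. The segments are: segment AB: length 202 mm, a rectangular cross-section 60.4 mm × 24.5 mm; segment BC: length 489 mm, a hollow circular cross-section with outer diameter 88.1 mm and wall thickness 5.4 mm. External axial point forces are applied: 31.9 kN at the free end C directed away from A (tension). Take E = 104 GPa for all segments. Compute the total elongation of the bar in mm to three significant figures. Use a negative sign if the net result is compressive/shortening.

0.149 mm

Internal axial forces (sectioning from the free end, tension +): N_BC = 31.9 kN, N_AB = 31.9 kN.
A_AB = 1480 mm².
A_BC = 1403 mm².
δ_AB = 31900·202/(1480·104000) = 0.04187 mm
δ_BC = 31900·489/(1403·104000) = 0.1069 mm
δ = Σδ_i = 0.1488 mm.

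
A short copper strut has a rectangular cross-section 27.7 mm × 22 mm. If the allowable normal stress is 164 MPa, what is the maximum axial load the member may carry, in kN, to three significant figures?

A = 609.4 mm².
P_max = σ_allow · A = 164 · 609.4 = 99940 N = 99.94 kN.

99.9 kN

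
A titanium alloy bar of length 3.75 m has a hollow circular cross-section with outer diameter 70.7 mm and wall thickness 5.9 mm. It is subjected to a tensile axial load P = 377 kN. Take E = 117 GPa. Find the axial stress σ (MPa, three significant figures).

314 MPa

A = 1201 mm².
σ = N/A = 377000/1201 = 313.9 MPa.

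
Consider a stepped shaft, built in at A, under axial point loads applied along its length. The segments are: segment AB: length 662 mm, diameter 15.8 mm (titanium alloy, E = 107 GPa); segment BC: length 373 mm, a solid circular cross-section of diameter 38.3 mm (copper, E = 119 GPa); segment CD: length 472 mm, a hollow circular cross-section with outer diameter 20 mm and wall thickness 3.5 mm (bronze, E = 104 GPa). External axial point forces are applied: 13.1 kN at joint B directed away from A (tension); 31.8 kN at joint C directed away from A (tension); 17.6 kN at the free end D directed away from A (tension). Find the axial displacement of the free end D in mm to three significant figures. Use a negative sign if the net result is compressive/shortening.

2.55 mm

Internal axial forces (sectioning from the free end, tension +): N_CD = 17.6 kN, N_BC = 49.4 kN, N_AB = 62.5 kN.
A_AB = 196.1 mm².
A_BC = 1152 mm².
A_CD = 181.4 mm².
δ_AB = 62500·662/(196.1·107000) = 1.972 mm
δ_BC = 49400·373/(1152·119000) = 0.1344 mm
δ_CD = 17600·472/(181.4·104000) = 0.4403 mm
δ = Σδ_i = 2.547 mm.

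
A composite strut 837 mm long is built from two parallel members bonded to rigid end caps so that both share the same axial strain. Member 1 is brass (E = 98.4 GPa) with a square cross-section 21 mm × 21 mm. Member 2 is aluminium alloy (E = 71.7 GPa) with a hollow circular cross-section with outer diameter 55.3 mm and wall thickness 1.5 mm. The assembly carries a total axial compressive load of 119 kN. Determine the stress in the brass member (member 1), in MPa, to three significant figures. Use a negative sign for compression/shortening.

A_1 = 441 mm².
A_2 = 253.5 mm².
Equal strain + equilibrium ⇒ each member carries load in proportion to AE: A₁E₁ = 43390000 N, A₂E₂ = 18180000 N, ΣAE = 61570000 N.
σ₁ = P·E₁/ΣAE = -119000·98400/61570000 = -190.2 MPa.

-190 MPa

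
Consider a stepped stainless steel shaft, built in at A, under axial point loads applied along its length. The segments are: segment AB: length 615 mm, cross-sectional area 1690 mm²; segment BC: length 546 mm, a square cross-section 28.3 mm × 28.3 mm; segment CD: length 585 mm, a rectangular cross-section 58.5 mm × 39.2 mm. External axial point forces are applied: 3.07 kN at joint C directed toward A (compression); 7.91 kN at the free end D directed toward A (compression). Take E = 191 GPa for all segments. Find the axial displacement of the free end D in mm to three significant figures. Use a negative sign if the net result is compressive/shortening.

Internal axial forces (sectioning from the free end, tension +): N_CD = -7.91 kN, N_BC = -10.98 kN, N_AB = -10.98 kN.
A_BC = 800.9 mm².
A_CD = 2293 mm².
δ_AB = -10980·615/(1690·191000) = -0.02092 mm
δ_BC = -10980·546/(800.9·191000) = -0.03919 mm
δ_CD = -7910·585/(2293·191000) = -0.01056 mm
δ = Σδ_i = -0.07068 mm.

-0.0707 mm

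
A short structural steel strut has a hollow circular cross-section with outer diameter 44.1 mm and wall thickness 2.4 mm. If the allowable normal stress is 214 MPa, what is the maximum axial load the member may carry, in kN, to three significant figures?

A = 314.4 mm².
P_max = σ_allow · A = 214 · 314.4 = 67280 N = 67.28 kN.

67.3 kN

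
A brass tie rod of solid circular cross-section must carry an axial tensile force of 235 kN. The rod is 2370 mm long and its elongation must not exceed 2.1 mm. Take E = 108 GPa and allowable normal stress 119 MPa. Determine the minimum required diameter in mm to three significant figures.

Required area A ≥ P/σ_allow = 235000/119 = 1975 mm².
For a solid circular section, d ≥ √(4A/π) = 50.14 mm.
Elongation limit: A ≥ PL/(Eδ_allow) = 235000·2370/(108000·2.1) = 2456 mm² ⇒ d ≥ 55.92 mm.
The elongation limit governs.

55.9 mm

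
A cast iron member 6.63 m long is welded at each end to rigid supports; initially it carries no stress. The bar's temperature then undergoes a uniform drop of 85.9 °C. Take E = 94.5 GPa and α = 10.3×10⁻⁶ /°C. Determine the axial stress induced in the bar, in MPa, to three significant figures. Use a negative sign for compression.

83.6 MPa

Free thermal expansion αLΔT = 10.3e-6 · 6630 · -85.9 = -5.866 mm.
The walls impose strain ε = −(-5.866)/6630 = 8.8477e-04; σ = Eε = 94500 · 8.8477e-04 = 83.61 MPa.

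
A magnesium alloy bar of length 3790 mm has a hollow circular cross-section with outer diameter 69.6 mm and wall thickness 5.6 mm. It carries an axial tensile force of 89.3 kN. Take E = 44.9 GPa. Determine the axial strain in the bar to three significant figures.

A = 1126 mm².
σ = N/A = 79.31 MPa; ε = σ/E = 79.31/44900 = 1.766e-03.

0.00177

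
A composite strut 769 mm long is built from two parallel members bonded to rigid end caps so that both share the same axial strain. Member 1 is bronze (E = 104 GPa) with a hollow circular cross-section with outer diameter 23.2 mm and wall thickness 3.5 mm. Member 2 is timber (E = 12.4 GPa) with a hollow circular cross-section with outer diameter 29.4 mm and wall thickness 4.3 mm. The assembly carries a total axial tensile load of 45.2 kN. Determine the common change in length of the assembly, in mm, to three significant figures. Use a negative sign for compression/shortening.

1.30 mm

A_1 = 216.6 mm².
A_2 = 339.1 mm².
Equal strain + equilibrium ⇒ each member carries load in proportion to AE: A₁E₁ = 22530000 N, A₂E₂ = 4204000 N, ΣAE = 26730000 N.
δ = PL/ΣAE = 45200·769/26730000 = 1.3 mm.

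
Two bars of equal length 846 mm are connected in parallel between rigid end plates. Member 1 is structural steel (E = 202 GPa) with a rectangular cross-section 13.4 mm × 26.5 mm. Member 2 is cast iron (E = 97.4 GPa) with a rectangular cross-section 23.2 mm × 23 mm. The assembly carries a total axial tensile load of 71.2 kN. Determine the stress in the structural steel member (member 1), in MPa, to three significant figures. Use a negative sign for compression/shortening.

116 MPa

A_1 = 355.1 mm².
A_2 = 533.6 mm².
Equal strain + equilibrium ⇒ each member carries load in proportion to AE: A₁E₁ = 71730000 N, A₂E₂ = 51970000 N, ΣAE = 123700000 N.
σ₁ = P·E₁/ΣAE = 71200·202000/123700000 = 116.3 MPa.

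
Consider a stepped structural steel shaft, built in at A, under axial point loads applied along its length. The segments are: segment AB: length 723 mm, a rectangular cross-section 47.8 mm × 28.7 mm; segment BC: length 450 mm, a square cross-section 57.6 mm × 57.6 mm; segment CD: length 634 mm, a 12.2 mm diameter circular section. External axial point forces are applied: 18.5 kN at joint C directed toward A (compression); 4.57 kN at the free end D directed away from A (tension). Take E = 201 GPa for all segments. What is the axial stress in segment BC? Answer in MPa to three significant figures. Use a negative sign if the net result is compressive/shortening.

Internal axial forces (sectioning from the free end, tension +): N_CD = 4.57 kN, N_BC = -13.93 kN, N_AB = -13.93 kN.
A_BC = 3318 mm².
σ_BC = N_BC/A_BC = -13930/3318 = -4.199 MPa.

-4.20 MPa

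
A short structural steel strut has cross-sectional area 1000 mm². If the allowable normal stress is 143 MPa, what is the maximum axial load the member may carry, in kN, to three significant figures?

143 kN

P_max = σ_allow · A = 143 · 1000 = 143000 N = 143 kN.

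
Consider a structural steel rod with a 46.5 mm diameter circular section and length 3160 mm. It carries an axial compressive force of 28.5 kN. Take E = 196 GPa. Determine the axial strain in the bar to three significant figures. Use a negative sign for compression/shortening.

-8.56e-05

A = 1698 mm².
σ = N/A = -16.78 MPa; ε = σ/E = -16.78/196000 = -8.562e-05.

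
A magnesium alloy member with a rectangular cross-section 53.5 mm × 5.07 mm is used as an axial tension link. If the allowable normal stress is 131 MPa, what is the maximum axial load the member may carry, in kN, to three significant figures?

35.5 kN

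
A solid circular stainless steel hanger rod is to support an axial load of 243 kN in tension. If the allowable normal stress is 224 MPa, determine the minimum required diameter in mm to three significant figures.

Required area A ≥ P/σ_allow = 243000/224 = 1085 mm².
For a solid circular section, d ≥ √(4A/π) = 37.17 mm.

37.2 mm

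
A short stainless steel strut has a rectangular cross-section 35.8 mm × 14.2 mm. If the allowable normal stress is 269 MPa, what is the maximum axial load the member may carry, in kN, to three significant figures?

137 kN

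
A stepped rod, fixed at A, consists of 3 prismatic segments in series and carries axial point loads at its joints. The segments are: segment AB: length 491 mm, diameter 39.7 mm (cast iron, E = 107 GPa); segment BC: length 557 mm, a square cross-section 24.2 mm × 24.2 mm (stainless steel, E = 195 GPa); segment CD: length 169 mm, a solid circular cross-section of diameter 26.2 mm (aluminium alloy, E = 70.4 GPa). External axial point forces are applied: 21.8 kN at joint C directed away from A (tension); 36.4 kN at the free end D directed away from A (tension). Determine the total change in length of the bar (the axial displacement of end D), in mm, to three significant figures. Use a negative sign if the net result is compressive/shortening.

0.662 mm

Internal axial forces (sectioning from the free end, tension +): N_CD = 36.4 kN, N_BC = 58.2 kN, N_AB = 58.2 kN.
A_AB = 1238 mm².
A_BC = 585.6 mm².
A_CD = 539.1 mm².
δ_AB = 58200·491/(1238·107000) = 0.2157 mm
δ_BC = 58200·557/(585.6·195000) = 0.2839 mm
δ_CD = 36400·169/(539.1·70400) = 0.1621 mm
δ = Σδ_i = 0.6617 mm.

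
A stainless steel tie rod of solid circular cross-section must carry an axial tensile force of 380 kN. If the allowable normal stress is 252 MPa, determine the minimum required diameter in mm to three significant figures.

43.8 mm

Required area A ≥ P/σ_allow = 380000/252 = 1508 mm².
For a solid circular section, d ≥ √(4A/π) = 43.82 mm.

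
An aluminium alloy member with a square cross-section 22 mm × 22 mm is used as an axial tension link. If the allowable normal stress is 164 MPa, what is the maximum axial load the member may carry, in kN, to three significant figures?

79.4 kN

A = 484 mm².
P_max = σ_allow · A = 164 · 484 = 79380 N = 79.38 kN.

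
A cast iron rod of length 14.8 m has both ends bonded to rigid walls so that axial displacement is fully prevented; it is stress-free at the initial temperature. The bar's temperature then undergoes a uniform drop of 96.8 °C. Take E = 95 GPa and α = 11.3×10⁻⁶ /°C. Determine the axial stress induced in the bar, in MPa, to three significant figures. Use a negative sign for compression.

104 MPa

Free thermal expansion αLΔT = 11.3e-6 · 14800 · -96.8 = -16.19 mm.
The walls impose strain ε = −(-16.19)/14800 = 1.0938e-03; σ = Eε = 95000 · 1.0938e-03 = 103.9 MPa.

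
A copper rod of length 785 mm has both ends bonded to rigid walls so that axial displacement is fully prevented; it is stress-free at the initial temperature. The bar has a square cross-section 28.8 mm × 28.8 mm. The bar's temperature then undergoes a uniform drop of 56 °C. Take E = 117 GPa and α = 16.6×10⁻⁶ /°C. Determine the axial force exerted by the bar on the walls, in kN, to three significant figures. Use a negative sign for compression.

90.2 kN

Free thermal expansion αLΔT = 16.6e-6 · 785 · -56 = -0.7297 mm.
The walls impose strain ε = −(-0.7297)/785 = 9.2960e-04; σ = Eε = 117000 · 9.2960e-04 = 108.8 MPa.
Wall reaction R = σ·A = 108.8·829.4 = 90210 N = 90.21 kN.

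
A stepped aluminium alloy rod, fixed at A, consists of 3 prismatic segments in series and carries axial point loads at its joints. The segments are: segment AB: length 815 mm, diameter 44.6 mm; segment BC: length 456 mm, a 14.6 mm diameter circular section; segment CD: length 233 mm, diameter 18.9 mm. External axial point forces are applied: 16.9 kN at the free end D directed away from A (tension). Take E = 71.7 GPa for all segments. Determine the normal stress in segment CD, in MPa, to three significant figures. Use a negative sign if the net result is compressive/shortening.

Internal axial forces (sectioning from the free end, tension +): N_CD = 16.9 kN, N_BC = 16.9 kN, N_AB = 16.9 kN.
A_CD = 280.6 mm².
σ_CD = N_CD/A_CD = 16900/280.6 = 60.24 MPa.

60.2 MPa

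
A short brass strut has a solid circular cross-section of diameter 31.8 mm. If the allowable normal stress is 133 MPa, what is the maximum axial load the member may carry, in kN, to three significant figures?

106 kN

A = 794.2 mm².
P_max = σ_allow · A = 133 · 794.2 = 105600 N = 105.6 kN.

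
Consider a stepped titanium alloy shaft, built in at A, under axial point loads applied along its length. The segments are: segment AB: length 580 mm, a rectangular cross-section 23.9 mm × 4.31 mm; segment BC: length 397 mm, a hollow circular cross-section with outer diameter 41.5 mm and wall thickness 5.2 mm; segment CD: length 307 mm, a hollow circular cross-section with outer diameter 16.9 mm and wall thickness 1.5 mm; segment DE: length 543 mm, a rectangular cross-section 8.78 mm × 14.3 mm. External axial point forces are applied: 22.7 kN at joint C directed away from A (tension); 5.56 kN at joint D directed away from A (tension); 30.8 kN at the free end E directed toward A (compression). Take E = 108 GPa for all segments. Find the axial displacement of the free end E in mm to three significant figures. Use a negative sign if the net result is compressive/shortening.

Internal axial forces (sectioning from the free end, tension +): N_DE = -30.8 kN, N_CD = -25.24 kN, N_BC = -2.54 kN, N_AB = -2.54 kN.
A_AB = 103 mm².
A_BC = 593 mm².
A_CD = 72.57 mm².
A_DE = 125.6 mm².
δ_AB = -2540·580/(103·108000) = -0.1324 mm
δ_BC = -2540·397/(593·108000) = -0.01574 mm
δ_CD = -25240·307/(72.57·108000) = -0.9886 mm
δ_DE = -30800·543/(125.6·108000) = -1.233 mm
δ = Σδ_i = -2.37 mm.

-2.37 mm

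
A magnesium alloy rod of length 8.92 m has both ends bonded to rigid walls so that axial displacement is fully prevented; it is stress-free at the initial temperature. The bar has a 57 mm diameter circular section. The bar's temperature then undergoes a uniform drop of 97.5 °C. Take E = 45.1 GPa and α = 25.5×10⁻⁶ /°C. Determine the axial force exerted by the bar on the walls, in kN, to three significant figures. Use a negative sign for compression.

286 kN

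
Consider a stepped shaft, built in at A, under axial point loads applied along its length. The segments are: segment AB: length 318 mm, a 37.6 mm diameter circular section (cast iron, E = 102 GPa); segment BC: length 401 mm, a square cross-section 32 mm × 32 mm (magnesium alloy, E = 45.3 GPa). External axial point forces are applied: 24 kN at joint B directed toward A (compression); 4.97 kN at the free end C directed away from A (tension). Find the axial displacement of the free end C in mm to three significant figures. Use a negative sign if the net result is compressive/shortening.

Internal axial forces (sectioning from the free end, tension +): N_BC = 4.97 kN, N_AB = -19.03 kN.
A_AB = 1110 mm².
A_BC = 1024 mm².
δ_AB = -19030·318/(1110·102000) = -0.05343 mm
δ_BC = 4970·401/(1024·45300) = 0.04296 mm
δ = Σδ_i = -0.01047 mm.

-0.0105 mm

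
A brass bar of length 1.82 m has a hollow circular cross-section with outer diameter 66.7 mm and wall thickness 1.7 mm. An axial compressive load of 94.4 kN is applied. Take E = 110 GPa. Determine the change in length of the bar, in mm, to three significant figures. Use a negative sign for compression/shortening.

-4.50 mm

A = 347.1 mm².
δ_mech = NL/(AE) = -94400·1820/(347.1·110000) = -4.499 mm.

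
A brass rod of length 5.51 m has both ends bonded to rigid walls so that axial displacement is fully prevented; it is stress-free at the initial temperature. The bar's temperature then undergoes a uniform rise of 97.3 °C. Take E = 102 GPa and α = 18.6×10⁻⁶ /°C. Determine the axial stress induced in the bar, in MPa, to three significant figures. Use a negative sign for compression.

Free thermal expansion αLΔT = 18.6e-6 · 5510 · 97.3 = 9.972 mm.
The walls impose strain ε = −(9.972)/5510 = -1.8098e-03; σ = Eε = 102000 · -1.8098e-03 = -184.6 MPa.

-185 MPa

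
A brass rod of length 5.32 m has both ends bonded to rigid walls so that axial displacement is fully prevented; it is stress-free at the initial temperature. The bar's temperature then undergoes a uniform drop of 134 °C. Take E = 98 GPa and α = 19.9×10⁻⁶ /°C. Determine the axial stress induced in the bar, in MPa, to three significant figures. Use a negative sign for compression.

261 MPa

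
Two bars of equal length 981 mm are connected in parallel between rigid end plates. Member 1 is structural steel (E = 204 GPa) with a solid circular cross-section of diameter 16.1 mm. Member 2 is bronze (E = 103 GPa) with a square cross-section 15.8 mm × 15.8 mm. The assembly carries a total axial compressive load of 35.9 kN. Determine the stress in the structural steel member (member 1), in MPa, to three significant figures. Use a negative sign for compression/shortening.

A_1 = 203.6 mm².
A_2 = 249.6 mm².
Equal strain + equilibrium ⇒ each member carries load in proportion to AE: A₁E₁ = 41530000 N, A₂E₂ = 25710000 N, ΣAE = 67240000 N.
σ₁ = P·E₁/ΣAE = -35900·204000/67240000 = -108.9 MPa.

-109 MPa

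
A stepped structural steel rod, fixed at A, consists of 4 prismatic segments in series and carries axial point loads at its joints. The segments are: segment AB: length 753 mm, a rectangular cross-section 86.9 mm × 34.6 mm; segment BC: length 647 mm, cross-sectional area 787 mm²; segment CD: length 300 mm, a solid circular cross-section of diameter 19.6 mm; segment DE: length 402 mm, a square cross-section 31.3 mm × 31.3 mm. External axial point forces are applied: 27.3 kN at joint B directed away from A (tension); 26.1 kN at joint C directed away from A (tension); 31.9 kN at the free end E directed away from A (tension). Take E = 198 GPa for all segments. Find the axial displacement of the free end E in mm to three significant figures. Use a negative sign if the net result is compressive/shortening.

0.575 mm

Internal axial forces (sectioning from the free end, tension +): N_DE = 31.9 kN, N_CD = 31.9 kN, N_BC = 58 kN, N_AB = 85.3 kN.
A_AB = 3007 mm².
A_CD = 301.7 mm².
A_DE = 979.7 mm².
δ_AB = 85300·753/(3007·198000) = 0.1079 mm
δ_BC = 58000·647/(787·198000) = 0.2408 mm
δ_CD = 31900·300/(301.7·198000) = 0.1602 mm
δ_DE = 31900·402/(979.7·198000) = 0.06611 mm
δ = Σδ_i = 0.575 mm.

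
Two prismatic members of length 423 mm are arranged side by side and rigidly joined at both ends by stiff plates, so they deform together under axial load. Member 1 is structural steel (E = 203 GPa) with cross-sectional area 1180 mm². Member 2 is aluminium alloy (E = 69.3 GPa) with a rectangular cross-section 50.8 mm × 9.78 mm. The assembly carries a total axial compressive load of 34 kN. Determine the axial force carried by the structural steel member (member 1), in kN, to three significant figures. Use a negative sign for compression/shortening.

A_2 = 496.8 mm².
Equal strain + equilibrium ⇒ each member carries load in proportion to AE: A₁E₁ = 239500000 N, A₂E₂ = 34430000 N, ΣAE = 274000000 N.
F₁ = P·A₁E₁/ΣAE = -34000·239500000/274000000 = -29730 N.

-29.7 kN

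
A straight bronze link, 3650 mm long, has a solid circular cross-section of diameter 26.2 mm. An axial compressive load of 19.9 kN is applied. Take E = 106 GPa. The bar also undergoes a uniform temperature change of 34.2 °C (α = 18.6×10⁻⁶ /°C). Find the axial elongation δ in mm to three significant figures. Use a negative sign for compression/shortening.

1.05 mm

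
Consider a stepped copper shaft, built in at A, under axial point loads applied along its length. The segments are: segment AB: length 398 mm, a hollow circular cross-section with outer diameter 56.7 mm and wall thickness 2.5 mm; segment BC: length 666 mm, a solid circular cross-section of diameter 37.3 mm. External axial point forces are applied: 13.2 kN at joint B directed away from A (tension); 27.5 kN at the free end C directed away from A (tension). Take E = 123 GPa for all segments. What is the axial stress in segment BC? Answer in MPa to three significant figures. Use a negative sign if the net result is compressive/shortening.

25.2 MPa

Internal axial forces (sectioning from the free end, tension +): N_BC = 27.5 kN, N_AB = 40.7 kN.
A_BC = 1093 mm².
σ_BC = N_BC/A_BC = 27500/1093 = 25.17 MPa.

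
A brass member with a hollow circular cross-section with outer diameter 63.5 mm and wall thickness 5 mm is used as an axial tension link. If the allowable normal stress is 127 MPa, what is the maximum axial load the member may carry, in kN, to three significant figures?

A = 918.9 mm².
P_max = σ_allow · A = 127 · 918.9 = 116700 N = 116.7 kN.

117 kN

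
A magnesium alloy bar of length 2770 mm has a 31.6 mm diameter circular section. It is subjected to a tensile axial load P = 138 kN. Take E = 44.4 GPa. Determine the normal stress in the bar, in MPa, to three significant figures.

A = 784.3 mm².
σ = N/A = 138000/784.3 = 176 MPa.

176 MPa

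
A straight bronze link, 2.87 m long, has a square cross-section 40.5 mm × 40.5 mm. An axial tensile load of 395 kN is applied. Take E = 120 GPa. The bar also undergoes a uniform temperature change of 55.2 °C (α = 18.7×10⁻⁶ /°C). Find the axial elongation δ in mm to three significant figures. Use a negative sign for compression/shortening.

A = 1640 mm².
δ_mech = NL/(AE) = 395000·2870/(1640·120000) = 5.76 mm.
δ_thermal = αLΔT = 18.7e-6·2870·55.2 = 2.963 mm.
δ = δ_mech + δ_thermal = 8.722 mm.

8.72 mm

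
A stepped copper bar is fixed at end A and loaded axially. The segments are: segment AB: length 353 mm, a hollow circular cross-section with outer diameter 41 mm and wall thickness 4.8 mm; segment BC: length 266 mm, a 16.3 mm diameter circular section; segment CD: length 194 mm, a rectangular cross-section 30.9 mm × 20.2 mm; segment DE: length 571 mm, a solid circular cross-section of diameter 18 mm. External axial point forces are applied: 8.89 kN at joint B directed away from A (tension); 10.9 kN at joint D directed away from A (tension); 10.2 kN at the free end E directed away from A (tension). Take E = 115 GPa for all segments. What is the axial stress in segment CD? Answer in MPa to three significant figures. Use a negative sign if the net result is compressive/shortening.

33.8 MPa

Internal axial forces (sectioning from the free end, tension +): N_DE = 10.2 kN, N_CD = 21.1 kN, N_BC = 21.1 kN, N_AB = 29.99 kN.
A_CD = 624.2 mm².
σ_CD = N_CD/A_CD = 21100/624.2 = 33.8 MPa.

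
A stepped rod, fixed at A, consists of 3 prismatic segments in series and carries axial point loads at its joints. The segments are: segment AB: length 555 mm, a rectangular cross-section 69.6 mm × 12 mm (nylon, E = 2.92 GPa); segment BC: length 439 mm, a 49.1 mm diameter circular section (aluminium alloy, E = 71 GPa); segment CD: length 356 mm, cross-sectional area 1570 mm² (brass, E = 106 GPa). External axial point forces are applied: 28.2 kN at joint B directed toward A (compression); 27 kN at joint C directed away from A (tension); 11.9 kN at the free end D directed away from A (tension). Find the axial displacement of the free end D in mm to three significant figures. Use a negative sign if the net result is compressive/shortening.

2.59 mm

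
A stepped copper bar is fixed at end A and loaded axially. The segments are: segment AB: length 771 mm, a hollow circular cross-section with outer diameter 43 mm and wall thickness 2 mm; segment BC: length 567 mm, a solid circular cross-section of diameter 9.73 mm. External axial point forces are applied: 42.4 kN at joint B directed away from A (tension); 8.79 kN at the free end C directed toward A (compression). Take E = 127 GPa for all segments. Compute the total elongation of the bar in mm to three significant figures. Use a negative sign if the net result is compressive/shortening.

Internal axial forces (sectioning from the free end, tension +): N_BC = -8.79 kN, N_AB = 33.61 kN.
A_AB = 257.6 mm².
A_BC = 74.36 mm².
δ_AB = 33610·771/(257.6·127000) = 0.7921 mm
δ_BC = -8790·567/(74.36·127000) = -0.5278 mm
δ = Σδ_i = 0.2643 mm.

0.264 mm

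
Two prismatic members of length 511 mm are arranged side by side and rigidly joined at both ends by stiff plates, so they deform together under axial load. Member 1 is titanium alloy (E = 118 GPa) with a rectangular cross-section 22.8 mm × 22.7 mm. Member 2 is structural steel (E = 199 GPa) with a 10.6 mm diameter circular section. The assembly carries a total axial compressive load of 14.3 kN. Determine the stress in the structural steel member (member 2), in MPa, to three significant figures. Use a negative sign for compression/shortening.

-36.2 MPa

A_1 = 517.6 mm².
A_2 = 88.25 mm².
Equal strain + equilibrium ⇒ each member carries load in proportion to AE: A₁E₁ = 61070000 N, A₂E₂ = 17560000 N, ΣAE = 78630000 N.
σ₂ = P·E₂/ΣAE = -14300·199000/78630000 = -36.19 MPa.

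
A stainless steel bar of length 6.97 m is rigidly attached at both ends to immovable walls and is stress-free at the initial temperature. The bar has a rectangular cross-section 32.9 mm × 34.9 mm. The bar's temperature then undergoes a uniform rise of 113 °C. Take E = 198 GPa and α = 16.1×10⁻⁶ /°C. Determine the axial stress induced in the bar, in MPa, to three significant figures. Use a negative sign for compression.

-360 MPa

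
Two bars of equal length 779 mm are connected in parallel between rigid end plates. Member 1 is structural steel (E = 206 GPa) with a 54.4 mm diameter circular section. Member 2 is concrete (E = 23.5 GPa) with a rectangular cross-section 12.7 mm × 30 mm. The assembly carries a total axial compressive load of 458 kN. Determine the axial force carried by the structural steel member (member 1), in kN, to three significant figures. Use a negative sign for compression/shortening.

-450 kN

A_1 = 2324 mm².
A_2 = 381 mm².
Equal strain + equilibrium ⇒ each member carries load in proportion to AE: A₁E₁ = 478800000 N, A₂E₂ = 8954000 N, ΣAE = 487800000 N.
F₁ = P·A₁E₁/ΣAE = -458000·478800000/487800000 = -449600 N.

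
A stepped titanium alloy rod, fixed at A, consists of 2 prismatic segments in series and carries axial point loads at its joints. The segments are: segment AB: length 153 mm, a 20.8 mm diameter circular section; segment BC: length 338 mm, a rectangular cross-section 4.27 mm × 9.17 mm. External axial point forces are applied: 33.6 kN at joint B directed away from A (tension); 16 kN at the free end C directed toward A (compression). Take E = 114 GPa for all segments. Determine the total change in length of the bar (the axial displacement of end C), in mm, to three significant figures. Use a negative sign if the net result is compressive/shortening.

Internal axial forces (sectioning from the free end, tension +): N_BC = -16 kN, N_AB = 17.6 kN.
A_AB = 339.8 mm².
A_BC = 39.16 mm².
δ_AB = 17600·153/(339.8·114000) = 0.06952 mm
δ_BC = -16000·338/(39.16·114000) = -1.212 mm
δ = Σδ_i = -1.142 mm.

-1.14 mm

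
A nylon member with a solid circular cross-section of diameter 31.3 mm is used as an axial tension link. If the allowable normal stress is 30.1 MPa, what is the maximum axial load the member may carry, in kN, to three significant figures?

A = 769.4 mm².
P_max = σ_allow · A = 30.1 · 769.4 = 23160 N = 23.16 kN.

23.2 kN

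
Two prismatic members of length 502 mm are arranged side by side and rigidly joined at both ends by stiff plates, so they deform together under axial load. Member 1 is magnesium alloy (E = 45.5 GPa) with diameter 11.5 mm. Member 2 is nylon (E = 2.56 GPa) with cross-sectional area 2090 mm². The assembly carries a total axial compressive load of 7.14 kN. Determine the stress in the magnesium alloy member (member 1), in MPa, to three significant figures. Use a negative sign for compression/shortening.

A_1 = 103.9 mm².
Equal strain + equilibrium ⇒ each member carries load in proportion to AE: A₁E₁ = 4726000 N, A₂E₂ = 5350000 N, ΣAE = 10080000 N.
σ₁ = P·E₁/ΣAE = -7140·45500/10080000 = -32.24 MPa.

-32.2 MPa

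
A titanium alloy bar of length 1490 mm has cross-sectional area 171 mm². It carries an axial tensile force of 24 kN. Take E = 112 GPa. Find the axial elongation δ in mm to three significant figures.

δ_mech = NL/(AE) = 24000·1490/(171·112000) = 1.867 mm.

1.87 mm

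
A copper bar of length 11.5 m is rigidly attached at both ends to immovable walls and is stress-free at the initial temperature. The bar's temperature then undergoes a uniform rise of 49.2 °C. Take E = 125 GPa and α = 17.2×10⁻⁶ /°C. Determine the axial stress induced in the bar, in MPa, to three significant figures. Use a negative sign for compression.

Free thermal expansion αLΔT = 17.2e-6 · 11500 · 49.2 = 9.732 mm.
The walls impose strain ε = −(9.732)/11500 = -8.4624e-04; σ = Eε = 125000 · -8.4624e-04 = -105.8 MPa.

-106 MPa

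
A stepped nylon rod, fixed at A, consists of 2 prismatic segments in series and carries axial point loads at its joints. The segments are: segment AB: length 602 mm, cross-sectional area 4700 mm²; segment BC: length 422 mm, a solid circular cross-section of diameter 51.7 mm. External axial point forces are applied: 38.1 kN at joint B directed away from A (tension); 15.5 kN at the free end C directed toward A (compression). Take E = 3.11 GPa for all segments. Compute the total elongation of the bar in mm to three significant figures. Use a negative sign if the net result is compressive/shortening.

-0.0711 mm

Internal axial forces (sectioning from the free end, tension +): N_BC = -15.5 kN, N_AB = 22.6 kN.
A_BC = 2099 mm².
δ_AB = 22600·602/(4700·3110) = 0.9308 mm
δ_BC = -15500·422/(2099·3110) = -1.002 mm
δ = Σδ_i = -0.07109 mm.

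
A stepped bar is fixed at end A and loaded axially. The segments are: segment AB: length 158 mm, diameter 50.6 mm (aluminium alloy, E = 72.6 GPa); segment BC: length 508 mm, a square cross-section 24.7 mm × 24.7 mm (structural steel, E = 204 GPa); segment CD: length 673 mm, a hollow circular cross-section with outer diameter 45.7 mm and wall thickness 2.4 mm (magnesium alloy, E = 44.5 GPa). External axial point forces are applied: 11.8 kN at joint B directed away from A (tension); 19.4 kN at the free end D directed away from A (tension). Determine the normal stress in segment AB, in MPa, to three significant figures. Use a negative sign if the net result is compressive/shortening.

Internal axial forces (sectioning from the free end, tension +): N_CD = 19.4 kN, N_BC = 19.4 kN, N_AB = 31.2 kN.
A_AB = 2011 mm².
σ_AB = N_AB/A_AB = 31200/2011 = 15.52 MPa.

15.5 MPa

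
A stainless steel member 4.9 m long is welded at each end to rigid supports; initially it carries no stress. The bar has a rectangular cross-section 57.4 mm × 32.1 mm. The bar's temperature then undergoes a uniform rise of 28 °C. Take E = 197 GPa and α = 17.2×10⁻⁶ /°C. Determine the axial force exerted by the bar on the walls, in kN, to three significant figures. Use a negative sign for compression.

-175 kN

Free thermal expansion αLΔT = 17.2e-6 · 4900 · 28 = 2.36 mm.
The walls impose strain ε = −(2.36)/4900 = -4.8160e-04; σ = Eε = 197000 · -4.8160e-04 = -94.88 MPa.
Wall reaction R = σ·A = -94.88·1843 = -174800 N = -174.8 kN.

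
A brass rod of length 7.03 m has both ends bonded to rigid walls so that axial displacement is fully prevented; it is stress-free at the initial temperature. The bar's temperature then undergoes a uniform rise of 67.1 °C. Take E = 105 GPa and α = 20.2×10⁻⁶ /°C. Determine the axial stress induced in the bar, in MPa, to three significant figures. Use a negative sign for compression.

-142 MPa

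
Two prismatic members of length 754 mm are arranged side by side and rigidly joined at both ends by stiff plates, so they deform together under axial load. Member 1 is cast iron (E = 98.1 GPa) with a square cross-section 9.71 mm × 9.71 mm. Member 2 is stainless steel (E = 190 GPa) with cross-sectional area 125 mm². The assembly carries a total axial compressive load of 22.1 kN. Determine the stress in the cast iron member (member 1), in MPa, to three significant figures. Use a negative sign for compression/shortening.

A_1 = 94.28 mm².
Equal strain + equilibrium ⇒ each member carries load in proportion to AE: A₁E₁ = 9249000 N, A₂E₂ = 23750000 N, ΣAE = 33000000 N.
σ₁ = P·E₁/ΣAE = -22100·98100/33000000 = -65.7 MPa.

-65.7 MPa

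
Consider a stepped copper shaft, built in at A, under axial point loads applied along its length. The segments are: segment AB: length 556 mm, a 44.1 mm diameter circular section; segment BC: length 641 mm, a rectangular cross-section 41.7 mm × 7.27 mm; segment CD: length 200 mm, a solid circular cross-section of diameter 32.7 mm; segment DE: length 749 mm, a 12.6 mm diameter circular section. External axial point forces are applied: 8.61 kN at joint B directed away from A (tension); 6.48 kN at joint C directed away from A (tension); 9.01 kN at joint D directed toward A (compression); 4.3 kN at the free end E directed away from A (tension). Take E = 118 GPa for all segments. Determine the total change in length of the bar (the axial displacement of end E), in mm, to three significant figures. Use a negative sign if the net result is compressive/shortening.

Internal axial forces (sectioning from the free end, tension +): N_DE = 4.3 kN, N_CD = -4.71 kN, N_BC = 1.77 kN, N_AB = 10.38 kN.
A_AB = 1527 mm².
A_BC = 303.2 mm².
A_CD = 839.8 mm².
A_DE = 124.7 mm².
δ_AB = 10380·556/(1527·118000) = 0.03202 mm
δ_BC = 1770·641/(303.2·118000) = 0.03172 mm
δ_CD = -4710·200/(839.8·118000) = -0.009506 mm
δ_DE = 4300·749/(124.7·118000) = 0.2189 mm
δ = Σδ_i = 0.2731 mm.

0.273 mm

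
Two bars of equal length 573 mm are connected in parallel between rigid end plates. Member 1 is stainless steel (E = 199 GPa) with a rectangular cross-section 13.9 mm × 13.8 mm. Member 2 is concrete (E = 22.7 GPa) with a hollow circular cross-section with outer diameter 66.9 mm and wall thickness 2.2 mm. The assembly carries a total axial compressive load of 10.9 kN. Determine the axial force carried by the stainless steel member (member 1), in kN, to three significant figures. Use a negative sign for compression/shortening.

A_1 = 191.8 mm².
A_2 = 447.2 mm².
Equal strain + equilibrium ⇒ each member carries load in proportion to AE: A₁E₁ = 38170000 N, A₂E₂ = 10150000 N, ΣAE = 48320000 N.
F₁ = P·A₁E₁/ΣAE = -10900·38170000/48320000 = -8610 N.

-8.61 kN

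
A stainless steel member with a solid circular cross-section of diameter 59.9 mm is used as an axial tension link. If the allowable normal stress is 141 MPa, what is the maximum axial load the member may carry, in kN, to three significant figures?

397 kN

A = 2818 mm².
P_max = σ_allow · A = 141 · 2818 = 397300 N = 397.3 kN.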